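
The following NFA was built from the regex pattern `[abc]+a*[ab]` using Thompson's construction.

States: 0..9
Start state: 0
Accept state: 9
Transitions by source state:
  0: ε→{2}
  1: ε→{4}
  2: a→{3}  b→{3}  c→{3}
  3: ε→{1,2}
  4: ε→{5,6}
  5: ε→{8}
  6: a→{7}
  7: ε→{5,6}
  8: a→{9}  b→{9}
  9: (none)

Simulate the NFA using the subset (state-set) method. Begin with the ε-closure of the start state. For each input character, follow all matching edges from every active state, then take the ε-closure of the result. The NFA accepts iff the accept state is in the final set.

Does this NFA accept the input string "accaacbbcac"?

Answer: REJECT

Derivation:
start: ε-closure({0}) = {0,2}
'a' @ 1: {1,2,3,4,5,6,8}
'c' @ 2: {1,2,3,4,5,6,8}
'c' @ 3: {1,2,3,4,5,6,8}
'a' @ 4: {1,2,3,4,5,6,7,8,9}  [accepting]
'a' @ 5: {1,2,3,4,5,6,7,8,9}  [accepting]
'c' @ 6: {1,2,3,4,5,6,8}
'b' @ 7: {1,2,3,4,5,6,8,9}  [accepting]
'b' @ 8: {1,2,3,4,5,6,8,9}  [accepting]
'c' @ 9: {1,2,3,4,5,6,8}
'a' @ 10: {1,2,3,4,5,6,7,8,9}  [accepting]
'c' @ 11: {1,2,3,4,5,6,8}
after full input: {1,2,3,4,5,6,8}  (accept=9 not in)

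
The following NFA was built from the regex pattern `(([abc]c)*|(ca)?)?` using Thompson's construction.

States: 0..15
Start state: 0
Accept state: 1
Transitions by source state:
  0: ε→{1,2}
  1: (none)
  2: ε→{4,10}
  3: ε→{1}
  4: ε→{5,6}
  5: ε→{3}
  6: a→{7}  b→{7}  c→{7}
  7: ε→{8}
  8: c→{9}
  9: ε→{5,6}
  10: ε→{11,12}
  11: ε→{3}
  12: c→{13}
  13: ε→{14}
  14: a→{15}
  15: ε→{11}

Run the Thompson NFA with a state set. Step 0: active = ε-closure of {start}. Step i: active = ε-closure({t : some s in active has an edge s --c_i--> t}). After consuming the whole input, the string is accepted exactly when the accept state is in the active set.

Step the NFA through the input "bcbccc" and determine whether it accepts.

start: ε-closure({0}) = {0,1,2,3,4,5,6,10,11,12}
'b' @ 1: {7,8}
'c' @ 2: {1,3,5,6,9}  [accepting]
'b' @ 3: {7,8}
'c' @ 4: {1,3,5,6,9}  [accepting]
'c' @ 5: {7,8}
'c' @ 6: {1,3,5,6,9}  [accepting]
end set {1,3,5,6,9} — state 1 in

Answer: ACCEPT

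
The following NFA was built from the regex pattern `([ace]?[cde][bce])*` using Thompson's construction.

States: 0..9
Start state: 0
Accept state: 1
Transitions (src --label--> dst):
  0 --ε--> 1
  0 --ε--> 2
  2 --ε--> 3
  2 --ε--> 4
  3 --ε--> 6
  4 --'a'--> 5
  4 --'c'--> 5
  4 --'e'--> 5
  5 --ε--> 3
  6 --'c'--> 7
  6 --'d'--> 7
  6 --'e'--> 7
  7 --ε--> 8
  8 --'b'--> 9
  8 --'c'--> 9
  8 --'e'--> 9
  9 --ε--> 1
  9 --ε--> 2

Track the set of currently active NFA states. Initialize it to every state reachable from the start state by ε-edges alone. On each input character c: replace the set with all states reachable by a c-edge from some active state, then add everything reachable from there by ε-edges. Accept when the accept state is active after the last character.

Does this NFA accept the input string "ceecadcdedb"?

Answer: ACCEPT

Steps:
start: ε-closure({0}) = {0,1,2,3,4,6}
'c' @ 1: {3,5,6,7,8}
'e' @ 2: {1,2,3,4,6,7,8,9}  ✓accept
'e' @ 3: {1,2,3,4,5,6,7,8,9}  ✓accept
'c' @ 4: {1,2,3,4,5,6,7,8,9}  ✓accept
'a' @ 5: {3,5,6}
'd' @ 6: {7,8}
'c' @ 7: {1,2,3,4,6,9}  ✓accept
'd' @ 8: {7,8}
'e' @ 9: {1,2,3,4,6,9}  ✓accept
'd' @ 10: {7,8}
'b' @ 11: {1,2,3,4,6,9}  ✓accept
end set {1,2,3,4,6,9} — state 1 in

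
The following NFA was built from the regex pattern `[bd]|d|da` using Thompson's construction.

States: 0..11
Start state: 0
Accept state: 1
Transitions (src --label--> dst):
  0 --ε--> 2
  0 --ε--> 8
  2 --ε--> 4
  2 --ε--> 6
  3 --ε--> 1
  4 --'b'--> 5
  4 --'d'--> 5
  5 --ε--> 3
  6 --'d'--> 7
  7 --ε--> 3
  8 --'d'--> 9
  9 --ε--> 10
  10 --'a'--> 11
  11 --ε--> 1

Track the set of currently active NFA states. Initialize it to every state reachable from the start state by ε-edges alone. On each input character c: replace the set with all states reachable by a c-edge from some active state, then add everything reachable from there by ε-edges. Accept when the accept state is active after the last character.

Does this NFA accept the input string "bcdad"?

start: ε-closure({0}) = {0,2,4,6,8}
'b' @ 1: {1,3,5}  (accept∈set)
'c' @ 2: {}  — no active states
rest 'dad' ignored (set empty)
final: {}; accept 1 not in set

Answer: REJECT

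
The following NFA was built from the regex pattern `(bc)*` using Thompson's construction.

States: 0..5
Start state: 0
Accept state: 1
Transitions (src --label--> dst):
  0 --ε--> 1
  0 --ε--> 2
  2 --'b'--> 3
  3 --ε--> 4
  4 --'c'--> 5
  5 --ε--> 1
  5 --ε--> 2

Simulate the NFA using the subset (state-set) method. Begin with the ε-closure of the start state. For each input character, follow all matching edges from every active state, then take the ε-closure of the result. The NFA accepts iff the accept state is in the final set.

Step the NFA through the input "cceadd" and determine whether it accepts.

Answer: REJECT

Derivation:
initial (ε-close {0}): {0,1,2}
'c' @ 1: {}  — no active states
rest 'ceadd' ignored (set empty)
after full input: {}  (accept=1 not in)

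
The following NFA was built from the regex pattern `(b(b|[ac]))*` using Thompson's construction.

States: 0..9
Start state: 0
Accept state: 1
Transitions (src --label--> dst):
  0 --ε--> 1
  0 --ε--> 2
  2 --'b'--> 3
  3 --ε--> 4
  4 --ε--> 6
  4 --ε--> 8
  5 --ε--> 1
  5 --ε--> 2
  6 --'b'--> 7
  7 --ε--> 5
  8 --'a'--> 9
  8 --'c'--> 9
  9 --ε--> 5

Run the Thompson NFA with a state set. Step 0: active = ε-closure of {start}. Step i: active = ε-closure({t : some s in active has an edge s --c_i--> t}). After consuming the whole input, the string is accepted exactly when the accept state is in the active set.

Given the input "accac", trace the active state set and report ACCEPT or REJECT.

S₀ = ε-closure({0}) = {0,1,2}
'a' @ 1: {}  — dead — no transitions
rest 'ccac' ignored (set empty)
final: {}; accept 1 not in set

Answer: REJECT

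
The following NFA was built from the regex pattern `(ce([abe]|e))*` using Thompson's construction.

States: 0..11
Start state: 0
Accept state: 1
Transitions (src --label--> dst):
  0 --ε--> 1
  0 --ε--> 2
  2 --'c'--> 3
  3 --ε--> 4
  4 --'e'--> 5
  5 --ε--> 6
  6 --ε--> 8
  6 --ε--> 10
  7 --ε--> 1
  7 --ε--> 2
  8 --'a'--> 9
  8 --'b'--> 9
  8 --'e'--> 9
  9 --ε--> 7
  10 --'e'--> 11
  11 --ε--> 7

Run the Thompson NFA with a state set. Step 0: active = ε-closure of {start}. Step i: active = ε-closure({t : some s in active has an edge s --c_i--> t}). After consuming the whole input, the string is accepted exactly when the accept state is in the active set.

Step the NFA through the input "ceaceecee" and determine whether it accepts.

S₀ = ε-closure({0}) = {0,1,2}
'c' @ 1: {3,4}
'e' @ 2: {5,6,8,10}
'a' @ 3: {1,2,7,9}  ✓accept
'c' @ 4: {3,4}
'e' @ 5: {5,6,8,10}
'e' @ 6: {1,2,7,9,11}  ✓accept
'c' @ 7: {3,4}
'e' @ 8: {5,6,8,10}
'e' @ 9: {1,2,7,9,11}  ✓accept
final: {1,2,7,9,11}; accept 1 in set

Answer: ACCEPT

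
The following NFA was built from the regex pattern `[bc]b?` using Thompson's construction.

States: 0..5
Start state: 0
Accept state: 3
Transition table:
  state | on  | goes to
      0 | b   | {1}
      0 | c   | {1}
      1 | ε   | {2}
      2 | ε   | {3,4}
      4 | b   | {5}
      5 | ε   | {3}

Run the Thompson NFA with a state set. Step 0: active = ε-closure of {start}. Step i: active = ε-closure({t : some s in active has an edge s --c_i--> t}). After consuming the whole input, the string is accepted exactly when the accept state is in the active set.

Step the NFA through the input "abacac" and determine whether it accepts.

Answer: REJECT

Derivation:
S₀ = ε-closure({0}) = {0}
'a' @ 1: {}  — dead — no transitions
rest 'bacac' ignored (set empty)
final: {}; accept 3 not in set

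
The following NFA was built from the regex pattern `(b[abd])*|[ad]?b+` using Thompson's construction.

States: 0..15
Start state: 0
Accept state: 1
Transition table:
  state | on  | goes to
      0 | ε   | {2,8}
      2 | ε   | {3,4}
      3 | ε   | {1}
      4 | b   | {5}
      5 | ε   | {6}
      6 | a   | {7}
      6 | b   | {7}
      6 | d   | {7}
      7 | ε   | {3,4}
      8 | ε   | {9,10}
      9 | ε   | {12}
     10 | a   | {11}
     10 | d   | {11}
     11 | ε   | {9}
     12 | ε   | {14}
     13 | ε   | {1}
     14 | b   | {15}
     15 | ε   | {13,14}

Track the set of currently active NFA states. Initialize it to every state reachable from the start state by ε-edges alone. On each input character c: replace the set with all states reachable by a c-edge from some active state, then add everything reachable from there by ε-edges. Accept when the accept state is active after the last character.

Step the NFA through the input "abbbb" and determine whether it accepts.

initial (ε-close {0}): {0,1,2,3,4,8,9,10,12,14}
'a' @ 1: {9,11,12,14}
'b' @ 2: {1,13,14,15}  (accept∈set)
'b' @ 3: {1,13,14,15}  (accept∈set)
'b' @ 4: {1,13,14,15}  (accept∈set)
'b' @ 5: {1,13,14,15}  (accept∈set)
after full input: {1,13,14,15}  (accept=1 in)

Answer: ACCEPT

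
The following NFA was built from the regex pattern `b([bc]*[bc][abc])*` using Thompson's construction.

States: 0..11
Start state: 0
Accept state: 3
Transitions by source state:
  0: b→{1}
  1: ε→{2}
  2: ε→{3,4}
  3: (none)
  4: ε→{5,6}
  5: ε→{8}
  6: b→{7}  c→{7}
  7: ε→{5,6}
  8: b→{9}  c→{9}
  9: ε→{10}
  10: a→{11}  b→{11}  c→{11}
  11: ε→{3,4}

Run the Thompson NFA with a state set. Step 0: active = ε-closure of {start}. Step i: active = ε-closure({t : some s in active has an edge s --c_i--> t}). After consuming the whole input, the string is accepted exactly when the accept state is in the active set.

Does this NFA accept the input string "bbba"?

Answer: ACCEPT

Trace:
S₀ = ε-closure({0}) = {0}
'b' @ 1: {1,2,3,4,5,6,8}  ✓accept
'b' @ 2: {5,6,7,8,9,10}
'b' @ 3: {3,4,5,6,7,8,9,10,11}  ✓accept
'a' @ 4: {3,4,5,6,8,11}  ✓accept
after full input: {3,4,5,6,8,11}  (accept=3 in)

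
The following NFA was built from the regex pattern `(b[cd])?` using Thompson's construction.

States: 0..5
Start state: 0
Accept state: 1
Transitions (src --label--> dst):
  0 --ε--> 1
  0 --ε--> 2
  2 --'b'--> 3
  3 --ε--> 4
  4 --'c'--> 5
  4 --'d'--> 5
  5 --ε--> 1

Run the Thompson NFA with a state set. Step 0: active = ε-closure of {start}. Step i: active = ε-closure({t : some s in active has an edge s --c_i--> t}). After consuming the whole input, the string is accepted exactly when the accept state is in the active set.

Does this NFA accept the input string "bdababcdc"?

initial (ε-close {0}): {0,1,2}
'b' @ 1: {3,4}
'd' @ 2: {1,5}  [accepting]
'a' @ 3: {}  — no active states
rest 'babcdc' ignored (set empty)
after full input: {}  (accept=1 not in)

Answer: REJECT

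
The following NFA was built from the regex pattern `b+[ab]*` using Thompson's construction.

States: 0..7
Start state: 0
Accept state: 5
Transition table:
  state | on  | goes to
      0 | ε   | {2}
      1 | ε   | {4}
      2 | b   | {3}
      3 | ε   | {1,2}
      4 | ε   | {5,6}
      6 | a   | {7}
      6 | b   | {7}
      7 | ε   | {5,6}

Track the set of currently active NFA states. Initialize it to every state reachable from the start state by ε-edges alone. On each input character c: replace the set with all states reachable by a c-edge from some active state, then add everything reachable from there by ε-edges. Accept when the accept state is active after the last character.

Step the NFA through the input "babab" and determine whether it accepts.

start: ε-closure({0}) = {0,2}
'b' @ 1: {1,2,3,4,5,6}  [accepting]
'a' @ 2: {5,6,7}  [accepting]
'b' @ 3: {5,6,7}  [accepting]
'a' @ 4: {5,6,7}  [accepting]
'b' @ 5: {5,6,7}  [accepting]
after full input: {5,6,7}  (accept=5 in)

Answer: ACCEPT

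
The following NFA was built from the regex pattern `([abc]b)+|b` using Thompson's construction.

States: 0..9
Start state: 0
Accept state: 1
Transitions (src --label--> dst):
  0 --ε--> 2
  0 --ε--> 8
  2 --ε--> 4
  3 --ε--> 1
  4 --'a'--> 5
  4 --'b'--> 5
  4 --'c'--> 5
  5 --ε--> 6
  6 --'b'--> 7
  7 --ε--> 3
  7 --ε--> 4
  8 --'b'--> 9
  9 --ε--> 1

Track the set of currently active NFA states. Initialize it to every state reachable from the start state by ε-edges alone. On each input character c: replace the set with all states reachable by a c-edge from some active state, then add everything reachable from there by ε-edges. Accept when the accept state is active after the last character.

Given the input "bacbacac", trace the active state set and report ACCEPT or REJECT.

Answer: REJECT

Steps:
initial (ε-close {0}): {0,2,4,8}
'b' @ 1: {1,5,6,9}  ✓accept
'a' @ 2: {}  — dead — no transitions
rest 'cbacac' ignored (set empty)
end set {} — state 1 not in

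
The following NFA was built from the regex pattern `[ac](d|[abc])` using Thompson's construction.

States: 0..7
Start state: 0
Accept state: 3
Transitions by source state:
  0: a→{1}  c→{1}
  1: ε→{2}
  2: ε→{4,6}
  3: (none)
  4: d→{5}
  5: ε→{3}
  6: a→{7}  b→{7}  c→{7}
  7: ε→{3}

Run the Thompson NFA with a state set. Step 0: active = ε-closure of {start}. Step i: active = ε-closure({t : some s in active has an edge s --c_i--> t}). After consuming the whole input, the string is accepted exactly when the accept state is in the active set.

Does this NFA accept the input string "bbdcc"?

Answer: REJECT

Trace:
initial (ε-close {0}): {0}
'b' @ 1: {}  — no active states
rest 'bdcc' ignored (set empty)
after full input: {}  (accept=3 not in)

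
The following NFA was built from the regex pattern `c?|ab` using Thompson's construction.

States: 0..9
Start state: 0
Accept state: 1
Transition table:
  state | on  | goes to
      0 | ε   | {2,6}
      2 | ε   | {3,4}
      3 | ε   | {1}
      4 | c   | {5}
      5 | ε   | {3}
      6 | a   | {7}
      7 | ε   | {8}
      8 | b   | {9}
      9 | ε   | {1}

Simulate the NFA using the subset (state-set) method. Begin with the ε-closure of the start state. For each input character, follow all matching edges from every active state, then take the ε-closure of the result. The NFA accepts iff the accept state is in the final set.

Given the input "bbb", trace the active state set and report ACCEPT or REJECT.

Answer: REJECT

Derivation:
start: ε-closure({0}) = {0,1,2,3,4,6}
'b' @ 1: {}  — dead — no transitions
rest 'bb' ignored (set empty)
end set {} — state 1 not in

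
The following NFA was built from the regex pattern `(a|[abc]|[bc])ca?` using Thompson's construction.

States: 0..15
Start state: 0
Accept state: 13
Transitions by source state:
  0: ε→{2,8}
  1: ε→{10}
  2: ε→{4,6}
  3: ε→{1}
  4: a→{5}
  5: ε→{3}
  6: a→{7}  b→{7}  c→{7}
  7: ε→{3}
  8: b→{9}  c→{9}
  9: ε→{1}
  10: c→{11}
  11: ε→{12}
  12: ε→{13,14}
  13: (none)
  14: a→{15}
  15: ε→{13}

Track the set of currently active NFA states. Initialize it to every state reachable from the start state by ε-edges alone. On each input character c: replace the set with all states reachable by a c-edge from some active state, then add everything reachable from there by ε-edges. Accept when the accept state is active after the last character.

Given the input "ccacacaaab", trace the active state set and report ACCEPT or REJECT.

start: ε-closure({0}) = {0,2,4,6,8}
'c' @ 1: {1,3,7,9,10}
'c' @ 2: {11,12,13,14}  [accepting]
'a' @ 3: {13,15}  [accepting]
'c' @ 4: {}  — state set empty
rest 'acaaab' ignored (set empty)
final: {}; accept 13 not in set

Answer: REJECT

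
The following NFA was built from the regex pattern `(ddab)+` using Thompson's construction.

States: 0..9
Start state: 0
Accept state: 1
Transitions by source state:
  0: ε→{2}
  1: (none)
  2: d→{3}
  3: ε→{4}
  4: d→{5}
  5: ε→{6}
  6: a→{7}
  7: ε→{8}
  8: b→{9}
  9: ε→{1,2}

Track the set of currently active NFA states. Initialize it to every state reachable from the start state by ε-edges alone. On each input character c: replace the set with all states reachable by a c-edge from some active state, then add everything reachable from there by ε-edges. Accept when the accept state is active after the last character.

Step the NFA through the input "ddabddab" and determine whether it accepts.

Answer: ACCEPT

Steps:
S₀ = ε-closure({0}) = {0,2}
'd' @ 1: {3,4}
'd' @ 2: {5,6}
'a' @ 3: {7,8}
'b' @ 4: {1,2,9}  ✓accept
'd' @ 5: {3,4}
'd' @ 6: {5,6}
'a' @ 7: {7,8}
'b' @ 8: {1,2,9}  ✓accept
end set {1,2,9} — state 1 in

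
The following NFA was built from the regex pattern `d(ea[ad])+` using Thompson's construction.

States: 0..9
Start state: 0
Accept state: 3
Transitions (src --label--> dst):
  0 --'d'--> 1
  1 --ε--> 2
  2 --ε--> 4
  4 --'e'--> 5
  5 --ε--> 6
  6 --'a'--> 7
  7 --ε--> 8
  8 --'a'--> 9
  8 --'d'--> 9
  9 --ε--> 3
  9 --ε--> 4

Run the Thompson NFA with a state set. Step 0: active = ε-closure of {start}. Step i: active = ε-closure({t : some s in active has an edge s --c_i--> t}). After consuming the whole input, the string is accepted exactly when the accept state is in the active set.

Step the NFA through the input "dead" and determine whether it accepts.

initial (ε-close {0}): {0}
'd' @ 1: {1,2,4}
'e' @ 2: {5,6}
'a' @ 3: {7,8}
'd' @ 4: {3,4,9}  ✓accept
after full input: {3,4,9}  (accept=3 in)

Answer: ACCEPT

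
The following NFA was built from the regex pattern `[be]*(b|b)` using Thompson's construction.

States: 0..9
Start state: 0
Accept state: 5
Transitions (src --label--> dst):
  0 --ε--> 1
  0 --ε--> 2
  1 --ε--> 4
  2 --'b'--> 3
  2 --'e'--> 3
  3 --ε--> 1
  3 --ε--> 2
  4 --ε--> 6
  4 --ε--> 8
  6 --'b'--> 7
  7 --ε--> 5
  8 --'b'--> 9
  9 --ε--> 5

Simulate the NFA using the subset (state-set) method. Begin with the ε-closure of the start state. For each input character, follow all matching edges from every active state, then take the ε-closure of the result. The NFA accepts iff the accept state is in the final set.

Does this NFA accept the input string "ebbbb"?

Answer: ACCEPT

Trace:
initial (ε-close {0}): {0,1,2,4,6,8}
'e' @ 1: {1,2,3,4,6,8}
'b' @ 2: {1,2,3,4,5,6,7,8,9}  ✓accept
'b' @ 3: {1,2,3,4,5,6,7,8,9}  ✓accept
'b' @ 4: {1,2,3,4,5,6,7,8,9}  ✓accept
'b' @ 5: {1,2,3,4,5,6,7,8,9}  ✓accept
end set {1,2,3,4,5,6,7,8,9} — state 5 in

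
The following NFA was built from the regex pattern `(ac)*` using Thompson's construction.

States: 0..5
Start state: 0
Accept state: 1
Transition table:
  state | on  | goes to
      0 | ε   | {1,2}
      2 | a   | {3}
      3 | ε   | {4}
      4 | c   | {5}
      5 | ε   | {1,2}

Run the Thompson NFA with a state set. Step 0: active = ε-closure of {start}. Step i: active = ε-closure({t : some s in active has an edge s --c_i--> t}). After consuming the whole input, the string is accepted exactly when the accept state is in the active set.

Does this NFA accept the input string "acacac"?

Answer: ACCEPT

Derivation:
start: ε-closure({0}) = {0,1,2}
'a' @ 1: {3,4}
'c' @ 2: {1,2,5}  (accept∈set)
'a' @ 3: {3,4}
'c' @ 4: {1,2,5}  (accept∈set)
'a' @ 5: {3,4}
'c' @ 6: {1,2,5}  (accept∈set)
final: {1,2,5}; accept 1 in set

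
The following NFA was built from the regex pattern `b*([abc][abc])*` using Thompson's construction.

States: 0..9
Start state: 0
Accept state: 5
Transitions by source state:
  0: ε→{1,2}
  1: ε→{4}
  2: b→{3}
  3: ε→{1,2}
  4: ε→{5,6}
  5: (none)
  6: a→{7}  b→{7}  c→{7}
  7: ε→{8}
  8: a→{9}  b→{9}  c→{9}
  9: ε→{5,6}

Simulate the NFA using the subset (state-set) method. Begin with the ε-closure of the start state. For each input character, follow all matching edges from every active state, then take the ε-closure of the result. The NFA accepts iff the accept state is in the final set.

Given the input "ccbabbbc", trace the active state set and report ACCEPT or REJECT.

Answer: ACCEPT

Derivation:
S₀ = ε-closure({0}) = {0,1,2,4,5,6}
'c' @ 1: {7,8}
'c' @ 2: {5,6,9}  [accepting]
'b' @ 3: {7,8}
'a' @ 4: {5,6,9}  [accepting]
'b' @ 5: {7,8}
'b' @ 6: {5,6,9}  [accepting]
'b' @ 7: {7,8}
'c' @ 8: {5,6,9}  [accepting]
final: {5,6,9}; accept 5 in set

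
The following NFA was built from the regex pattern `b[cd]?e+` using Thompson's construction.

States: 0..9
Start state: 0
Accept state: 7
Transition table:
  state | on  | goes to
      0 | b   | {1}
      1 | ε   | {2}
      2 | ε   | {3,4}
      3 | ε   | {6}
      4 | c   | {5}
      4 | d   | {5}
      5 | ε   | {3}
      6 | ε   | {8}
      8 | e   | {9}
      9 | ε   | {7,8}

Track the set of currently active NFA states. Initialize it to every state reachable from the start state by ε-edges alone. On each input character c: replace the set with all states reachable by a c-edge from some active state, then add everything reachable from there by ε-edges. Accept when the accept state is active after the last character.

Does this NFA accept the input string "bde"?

S₀ = ε-closure({0}) = {0}
'b' @ 1: {1,2,3,4,6,8}
'd' @ 2: {3,5,6,8}
'e' @ 3: {7,8,9}  (accept∈set)
after full input: {7,8,9}  (accept=7 in)

Answer: ACCEPT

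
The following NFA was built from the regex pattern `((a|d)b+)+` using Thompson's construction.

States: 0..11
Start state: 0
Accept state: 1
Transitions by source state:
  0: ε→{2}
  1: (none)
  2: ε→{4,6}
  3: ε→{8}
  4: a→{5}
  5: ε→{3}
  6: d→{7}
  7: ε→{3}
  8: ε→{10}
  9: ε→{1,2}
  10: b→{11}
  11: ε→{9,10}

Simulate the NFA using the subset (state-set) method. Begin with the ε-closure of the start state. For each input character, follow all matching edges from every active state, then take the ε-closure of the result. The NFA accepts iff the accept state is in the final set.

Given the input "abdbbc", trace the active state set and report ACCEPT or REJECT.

Answer: REJECT

Steps:
start: ε-closure({0}) = {0,2,4,6}
'a' @ 1: {3,5,8,10}
'b' @ 2: {1,2,4,6,9,10,11}  (accept∈set)
'd' @ 3: {3,7,8,10}
'b' @ 4: {1,2,4,6,9,10,11}  (accept∈set)
'b' @ 5: {1,2,4,6,9,10,11}  (accept∈set)
'c' @ 6: {}  — no active states
after full input: {}  (accept=1 not in)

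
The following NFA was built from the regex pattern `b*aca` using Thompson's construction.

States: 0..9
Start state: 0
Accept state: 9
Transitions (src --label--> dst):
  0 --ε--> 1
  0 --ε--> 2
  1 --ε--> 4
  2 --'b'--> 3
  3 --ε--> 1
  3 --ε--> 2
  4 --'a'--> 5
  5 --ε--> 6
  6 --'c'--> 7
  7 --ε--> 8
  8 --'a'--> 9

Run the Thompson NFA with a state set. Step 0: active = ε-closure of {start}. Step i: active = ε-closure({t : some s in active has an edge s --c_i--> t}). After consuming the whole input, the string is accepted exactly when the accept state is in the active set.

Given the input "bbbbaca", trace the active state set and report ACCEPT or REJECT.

Answer: ACCEPT

Trace:
start: ε-closure({0}) = {0,1,2,4}
'b' @ 1: {1,2,3,4}
'b' @ 2: {1,2,3,4}
'b' @ 3: {1,2,3,4}
'b' @ 4: {1,2,3,4}
'a' @ 5: {5,6}
'c' @ 6: {7,8}
'a' @ 7: {9}  [accepting]
after full input: {9}  (accept=9 in)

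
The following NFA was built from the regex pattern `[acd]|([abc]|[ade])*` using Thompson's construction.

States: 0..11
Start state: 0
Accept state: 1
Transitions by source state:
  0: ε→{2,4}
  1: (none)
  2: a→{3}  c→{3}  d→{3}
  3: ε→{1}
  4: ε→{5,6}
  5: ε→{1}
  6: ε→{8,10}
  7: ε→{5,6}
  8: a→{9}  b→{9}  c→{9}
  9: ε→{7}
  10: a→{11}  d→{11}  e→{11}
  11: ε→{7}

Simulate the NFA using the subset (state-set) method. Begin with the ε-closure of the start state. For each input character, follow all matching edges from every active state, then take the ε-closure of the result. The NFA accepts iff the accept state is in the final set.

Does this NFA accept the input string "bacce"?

initial (ε-close {0}): {0,1,2,4,5,6,8,10}
'b' @ 1: {1,5,6,7,8,9,10}  ✓accept
'a' @ 2: {1,5,6,7,8,9,10,11}  ✓accept
'c' @ 3: {1,5,6,7,8,9,10}  ✓accept
'c' @ 4: {1,5,6,7,8,9,10}  ✓accept
'e' @ 5: {1,5,6,7,8,10,11}  ✓accept
after full input: {1,5,6,7,8,10,11}  (accept=1 in)

Answer: ACCEPT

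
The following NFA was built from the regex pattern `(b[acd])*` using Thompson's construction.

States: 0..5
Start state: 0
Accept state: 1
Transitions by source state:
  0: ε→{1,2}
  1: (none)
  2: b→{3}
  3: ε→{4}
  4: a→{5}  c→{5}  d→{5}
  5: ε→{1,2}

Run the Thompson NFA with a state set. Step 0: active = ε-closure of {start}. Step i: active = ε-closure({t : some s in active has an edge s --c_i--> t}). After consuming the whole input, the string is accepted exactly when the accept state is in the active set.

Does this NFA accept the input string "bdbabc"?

initial (ε-close {0}): {0,1,2}
'b' @ 1: {3,4}
'd' @ 2: {1,2,5}  [accepting]
'b' @ 3: {3,4}
'a' @ 4: {1,2,5}  [accepting]
'b' @ 5: {3,4}
'c' @ 6: {1,2,5}  [accepting]
after full input: {1,2,5}  (accept=1 in)

Answer: ACCEPT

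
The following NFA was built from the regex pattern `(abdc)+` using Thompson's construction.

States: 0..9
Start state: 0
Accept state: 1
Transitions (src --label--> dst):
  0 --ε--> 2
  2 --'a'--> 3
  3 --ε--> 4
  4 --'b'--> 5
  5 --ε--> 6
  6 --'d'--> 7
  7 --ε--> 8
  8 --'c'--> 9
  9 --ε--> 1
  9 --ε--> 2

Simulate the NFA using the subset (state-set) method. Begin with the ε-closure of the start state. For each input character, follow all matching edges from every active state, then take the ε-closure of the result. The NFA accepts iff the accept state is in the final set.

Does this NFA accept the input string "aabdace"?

Answer: REJECT

Derivation:
S₀ = ε-closure({0}) = {0,2}
'a' @ 1: {3,4}
'a' @ 2: {}  — state set empty
rest 'bdace' ignored (set empty)
after full input: {}  (accept=1 not in)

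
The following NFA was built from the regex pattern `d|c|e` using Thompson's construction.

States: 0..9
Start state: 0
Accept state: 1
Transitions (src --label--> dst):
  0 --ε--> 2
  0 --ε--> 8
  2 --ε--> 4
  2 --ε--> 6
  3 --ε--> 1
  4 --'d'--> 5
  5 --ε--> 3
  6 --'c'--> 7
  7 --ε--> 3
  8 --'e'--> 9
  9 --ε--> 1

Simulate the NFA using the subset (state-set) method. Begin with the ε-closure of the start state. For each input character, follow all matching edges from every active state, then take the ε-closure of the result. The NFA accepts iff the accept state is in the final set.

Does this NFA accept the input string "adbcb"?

Answer: REJECT

Steps:
start: ε-closure({0}) = {0,2,4,6,8}
'a' @ 1: {}  — dead — no transitions
rest 'dbcb' ignored (set empty)
after full input: {}  (accept=1 not in)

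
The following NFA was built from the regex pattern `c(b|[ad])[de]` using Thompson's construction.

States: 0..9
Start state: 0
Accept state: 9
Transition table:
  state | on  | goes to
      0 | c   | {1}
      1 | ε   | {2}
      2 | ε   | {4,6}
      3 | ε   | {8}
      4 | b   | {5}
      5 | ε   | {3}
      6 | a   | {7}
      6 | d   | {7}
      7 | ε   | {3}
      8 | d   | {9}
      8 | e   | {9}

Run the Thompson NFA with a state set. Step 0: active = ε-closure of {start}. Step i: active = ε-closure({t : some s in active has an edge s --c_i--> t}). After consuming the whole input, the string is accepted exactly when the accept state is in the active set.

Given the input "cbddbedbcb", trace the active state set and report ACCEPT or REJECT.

Answer: REJECT

Derivation:
initial (ε-close {0}): {0}
'c' @ 1: {1,2,4,6}
'b' @ 2: {3,5,8}
'd' @ 3: {9}  ✓accept
'd' @ 4: {}  — state set empty
rest 'bedbcb' ignored (set empty)
end set {} — state 9 not in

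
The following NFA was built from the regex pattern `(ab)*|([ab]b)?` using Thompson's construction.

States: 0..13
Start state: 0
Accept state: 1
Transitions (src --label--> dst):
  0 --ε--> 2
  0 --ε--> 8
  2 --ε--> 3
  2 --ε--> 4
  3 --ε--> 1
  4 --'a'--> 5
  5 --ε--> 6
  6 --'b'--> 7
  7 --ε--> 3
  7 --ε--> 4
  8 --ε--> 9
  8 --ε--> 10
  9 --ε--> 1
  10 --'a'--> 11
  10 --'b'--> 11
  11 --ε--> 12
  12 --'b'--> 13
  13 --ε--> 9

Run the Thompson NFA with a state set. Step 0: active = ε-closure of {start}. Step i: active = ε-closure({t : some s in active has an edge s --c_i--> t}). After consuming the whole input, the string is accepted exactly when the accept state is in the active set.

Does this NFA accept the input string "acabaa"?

start: ε-closure({0}) = {0,1,2,3,4,8,9,10}
'a' @ 1: {5,6,11,12}
'c' @ 2: {}  — no active states
rest 'abaa' ignored (set empty)
end set {} — state 1 not in

Answer: REJECT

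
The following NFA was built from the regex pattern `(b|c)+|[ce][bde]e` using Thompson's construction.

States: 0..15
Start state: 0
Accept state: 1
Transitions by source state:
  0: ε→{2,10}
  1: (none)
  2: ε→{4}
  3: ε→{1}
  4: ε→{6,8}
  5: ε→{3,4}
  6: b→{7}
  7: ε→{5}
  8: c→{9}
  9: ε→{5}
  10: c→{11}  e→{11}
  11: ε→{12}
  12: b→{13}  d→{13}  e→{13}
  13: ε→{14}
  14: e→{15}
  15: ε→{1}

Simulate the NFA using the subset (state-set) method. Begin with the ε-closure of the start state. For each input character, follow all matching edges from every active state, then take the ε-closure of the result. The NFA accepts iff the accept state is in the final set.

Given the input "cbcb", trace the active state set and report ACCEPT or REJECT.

Answer: ACCEPT

Trace:
initial (ε-close {0}): {0,2,4,6,8,10}
'c' @ 1: {1,3,4,5,6,8,9,11,12}  (accept∈set)
'b' @ 2: {1,3,4,5,6,7,8,13,14}  (accept∈set)
'c' @ 3: {1,3,4,5,6,8,9}  (accept∈set)
'b' @ 4: {1,3,4,5,6,7,8}  (accept∈set)
after full input: {1,3,4,5,6,7,8}  (accept=1 in)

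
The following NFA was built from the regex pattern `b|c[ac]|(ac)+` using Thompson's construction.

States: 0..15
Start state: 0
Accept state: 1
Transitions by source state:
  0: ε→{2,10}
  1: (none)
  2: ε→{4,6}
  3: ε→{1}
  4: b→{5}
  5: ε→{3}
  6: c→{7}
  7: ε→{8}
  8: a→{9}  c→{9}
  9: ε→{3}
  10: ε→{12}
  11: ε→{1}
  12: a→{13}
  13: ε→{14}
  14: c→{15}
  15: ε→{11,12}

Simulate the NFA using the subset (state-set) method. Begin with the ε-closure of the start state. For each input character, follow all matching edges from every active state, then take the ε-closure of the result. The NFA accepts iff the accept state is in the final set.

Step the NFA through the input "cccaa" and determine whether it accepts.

start: ε-closure({0}) = {0,2,4,6,10,12}
'c' @ 1: {7,8}
'c' @ 2: {1,3,9}  [accepting]
'c' @ 3: {}  — no active states
rest 'aa' ignored (set empty)
after full input: {}  (accept=1 not in)

Answer: REJECT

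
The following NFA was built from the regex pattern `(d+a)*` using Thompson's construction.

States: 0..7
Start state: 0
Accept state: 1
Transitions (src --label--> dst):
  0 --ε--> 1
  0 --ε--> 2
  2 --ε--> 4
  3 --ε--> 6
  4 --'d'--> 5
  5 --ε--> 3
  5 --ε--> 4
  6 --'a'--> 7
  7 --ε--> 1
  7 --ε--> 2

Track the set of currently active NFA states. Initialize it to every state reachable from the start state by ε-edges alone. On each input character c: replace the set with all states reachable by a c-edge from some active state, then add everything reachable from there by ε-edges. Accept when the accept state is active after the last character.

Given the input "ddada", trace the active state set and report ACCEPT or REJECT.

Answer: ACCEPT

Steps:
initial (ε-close {0}): {0,1,2,4}
'd' @ 1: {3,4,5,6}
'd' @ 2: {3,4,5,6}
'a' @ 3: {1,2,4,7}  ✓accept
'd' @ 4: {3,4,5,6}
'a' @ 5: {1,2,4,7}  ✓accept
end set {1,2,4,7} — state 1 in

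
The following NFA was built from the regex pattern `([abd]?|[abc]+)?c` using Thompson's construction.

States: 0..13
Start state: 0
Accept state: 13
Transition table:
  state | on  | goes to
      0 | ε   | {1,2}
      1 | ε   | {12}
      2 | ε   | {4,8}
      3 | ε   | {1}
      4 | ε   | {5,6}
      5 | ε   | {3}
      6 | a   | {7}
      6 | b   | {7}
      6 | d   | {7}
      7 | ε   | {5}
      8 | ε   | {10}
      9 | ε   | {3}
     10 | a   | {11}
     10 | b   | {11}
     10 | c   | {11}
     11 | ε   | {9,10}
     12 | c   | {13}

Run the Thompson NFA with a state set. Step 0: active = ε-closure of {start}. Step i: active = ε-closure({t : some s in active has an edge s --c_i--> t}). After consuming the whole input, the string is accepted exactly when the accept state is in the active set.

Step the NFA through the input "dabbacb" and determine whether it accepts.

S₀ = ε-closure({0}) = {0,1,2,3,4,5,6,8,10,12}
'd' @ 1: {1,3,5,7,12}
'a' @ 2: {}  — no active states
rest 'bbacb' ignored (set empty)
end set {} — state 13 not in

Answer: REJECT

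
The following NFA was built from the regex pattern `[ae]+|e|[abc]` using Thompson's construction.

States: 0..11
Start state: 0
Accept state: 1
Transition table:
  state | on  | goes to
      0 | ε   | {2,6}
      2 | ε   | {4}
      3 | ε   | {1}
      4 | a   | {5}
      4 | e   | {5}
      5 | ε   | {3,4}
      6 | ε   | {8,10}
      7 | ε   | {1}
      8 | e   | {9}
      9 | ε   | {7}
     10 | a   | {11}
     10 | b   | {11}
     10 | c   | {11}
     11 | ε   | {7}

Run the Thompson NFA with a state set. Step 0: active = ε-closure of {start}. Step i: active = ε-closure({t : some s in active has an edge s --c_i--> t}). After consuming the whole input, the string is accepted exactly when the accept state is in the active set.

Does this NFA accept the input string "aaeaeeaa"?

Answer: ACCEPT

Steps:
initial (ε-close {0}): {0,2,4,6,8,10}
'a' @ 1: {1,3,4,5,7,11}  (accept∈set)
'a' @ 2: {1,3,4,5}  (accept∈set)
'e' @ 3: {1,3,4,5}  (accept∈set)
'a' @ 4: {1,3,4,5}  (accept∈set)
'e' @ 5: {1,3,4,5}  (accept∈set)
'e' @ 6: {1,3,4,5}  (accept∈set)
'a' @ 7: {1,3,4,5}  (accept∈set)
'a' @ 8: {1,3,4,5}  (accept∈set)
end set {1,3,4,5} — state 1 in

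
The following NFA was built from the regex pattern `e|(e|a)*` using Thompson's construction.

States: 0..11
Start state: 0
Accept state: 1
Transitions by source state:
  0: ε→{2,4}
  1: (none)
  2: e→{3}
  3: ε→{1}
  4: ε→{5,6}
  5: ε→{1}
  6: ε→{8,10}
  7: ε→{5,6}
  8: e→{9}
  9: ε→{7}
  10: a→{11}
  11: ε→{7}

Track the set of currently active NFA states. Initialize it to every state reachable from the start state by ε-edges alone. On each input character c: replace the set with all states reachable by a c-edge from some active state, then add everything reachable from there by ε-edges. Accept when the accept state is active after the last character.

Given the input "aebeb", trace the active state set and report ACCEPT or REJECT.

start: ε-closure({0}) = {0,1,2,4,5,6,8,10}
'a' @ 1: {1,5,6,7,8,10,11}  ✓accept
'e' @ 2: {1,5,6,7,8,9,10}  ✓accept
'b' @ 3: {}  — dead — no transitions
rest 'eb' ignored (set empty)
end set {} — state 1 not in

Answer: REJECT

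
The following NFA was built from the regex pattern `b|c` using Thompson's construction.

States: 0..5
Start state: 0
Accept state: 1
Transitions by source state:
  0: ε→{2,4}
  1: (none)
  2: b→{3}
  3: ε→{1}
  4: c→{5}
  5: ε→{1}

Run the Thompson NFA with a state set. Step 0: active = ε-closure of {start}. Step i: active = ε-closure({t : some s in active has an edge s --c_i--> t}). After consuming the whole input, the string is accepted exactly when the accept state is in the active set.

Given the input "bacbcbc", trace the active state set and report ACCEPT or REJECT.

Answer: REJECT

Steps:
start: ε-closure({0}) = {0,2,4}
'b' @ 1: {1,3}  [accepting]
'a' @ 2: {}  — no active states
rest 'cbcbc' ignored (set empty)
final: {}; accept 1 not in set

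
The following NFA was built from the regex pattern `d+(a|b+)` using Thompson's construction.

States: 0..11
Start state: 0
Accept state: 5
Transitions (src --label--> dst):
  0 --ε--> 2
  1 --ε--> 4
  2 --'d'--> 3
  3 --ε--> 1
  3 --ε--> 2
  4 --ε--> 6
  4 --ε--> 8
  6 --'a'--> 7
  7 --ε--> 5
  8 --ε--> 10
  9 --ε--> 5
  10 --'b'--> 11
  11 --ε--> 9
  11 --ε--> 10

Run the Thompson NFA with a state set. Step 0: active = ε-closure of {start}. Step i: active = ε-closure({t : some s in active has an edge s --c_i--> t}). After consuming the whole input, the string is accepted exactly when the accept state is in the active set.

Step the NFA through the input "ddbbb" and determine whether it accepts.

Answer: ACCEPT

Derivation:
start: ε-closure({0}) = {0,2}
'd' @ 1: {1,2,3,4,6,8,10}
'd' @ 2: {1,2,3,4,6,8,10}
'b' @ 3: {5,9,10,11}  [accepting]
'b' @ 4: {5,9,10,11}  [accepting]
'b' @ 5: {5,9,10,11}  [accepting]
after full input: {5,9,10,11}  (accept=5 in)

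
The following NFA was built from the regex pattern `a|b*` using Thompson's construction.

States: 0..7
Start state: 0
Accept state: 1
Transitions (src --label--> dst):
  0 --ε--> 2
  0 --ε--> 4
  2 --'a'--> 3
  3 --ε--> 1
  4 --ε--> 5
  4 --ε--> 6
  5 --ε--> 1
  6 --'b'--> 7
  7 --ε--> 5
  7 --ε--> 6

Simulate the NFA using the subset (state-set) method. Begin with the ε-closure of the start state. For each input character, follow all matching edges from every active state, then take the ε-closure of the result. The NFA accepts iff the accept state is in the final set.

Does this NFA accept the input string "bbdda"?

S₀ = ε-closure({0}) = {0,1,2,4,5,6}
'b' @ 1: {1,5,6,7}  ✓accept
'b' @ 2: {1,5,6,7}  ✓accept
'd' @ 3: {}  — state set empty
rest 'da' ignored (set empty)
after full input: {}  (accept=1 not in)

Answer: REJECT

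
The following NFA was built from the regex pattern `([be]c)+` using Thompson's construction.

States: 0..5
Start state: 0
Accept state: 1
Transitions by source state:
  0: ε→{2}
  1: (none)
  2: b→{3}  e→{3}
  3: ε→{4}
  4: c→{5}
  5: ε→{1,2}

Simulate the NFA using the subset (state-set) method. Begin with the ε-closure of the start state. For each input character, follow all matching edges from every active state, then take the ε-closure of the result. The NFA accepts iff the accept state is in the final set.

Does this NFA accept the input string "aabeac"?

initial (ε-close {0}): {0,2}
'a' @ 1: {}  — dead — no transitions
rest 'abeac' ignored (set empty)
final: {}; accept 1 not in set

Answer: REJECT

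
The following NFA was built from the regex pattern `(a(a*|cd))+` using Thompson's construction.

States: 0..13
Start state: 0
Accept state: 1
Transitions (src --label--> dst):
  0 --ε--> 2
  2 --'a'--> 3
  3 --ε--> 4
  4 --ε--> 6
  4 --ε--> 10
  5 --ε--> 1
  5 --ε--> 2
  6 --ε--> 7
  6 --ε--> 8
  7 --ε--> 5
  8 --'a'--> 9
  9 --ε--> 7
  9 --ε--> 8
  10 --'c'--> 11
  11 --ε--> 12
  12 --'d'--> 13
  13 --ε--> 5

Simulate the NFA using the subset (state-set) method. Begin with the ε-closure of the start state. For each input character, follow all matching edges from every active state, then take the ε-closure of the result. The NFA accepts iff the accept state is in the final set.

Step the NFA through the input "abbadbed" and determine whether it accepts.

initial (ε-close {0}): {0,2}
'a' @ 1: {1,2,3,4,5,6,7,8,10}  [accepting]
'b' @ 2: {}  — dead — no transitions
rest 'badbed' ignored (set empty)
end set {} — state 1 not in

Answer: REJECT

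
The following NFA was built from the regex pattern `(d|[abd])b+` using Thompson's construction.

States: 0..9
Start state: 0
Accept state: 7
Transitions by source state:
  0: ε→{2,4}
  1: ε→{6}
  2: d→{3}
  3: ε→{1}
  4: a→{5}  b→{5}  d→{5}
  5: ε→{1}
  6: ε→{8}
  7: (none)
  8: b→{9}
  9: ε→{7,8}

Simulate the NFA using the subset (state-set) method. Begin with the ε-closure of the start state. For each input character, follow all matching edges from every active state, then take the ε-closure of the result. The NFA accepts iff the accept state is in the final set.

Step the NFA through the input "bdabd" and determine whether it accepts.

start: ε-closure({0}) = {0,2,4}
'b' @ 1: {1,5,6,8}
'd' @ 2: {}  — dead — no transitions
rest 'abd' ignored (set empty)
end set {} — state 7 not in

Answer: REJECT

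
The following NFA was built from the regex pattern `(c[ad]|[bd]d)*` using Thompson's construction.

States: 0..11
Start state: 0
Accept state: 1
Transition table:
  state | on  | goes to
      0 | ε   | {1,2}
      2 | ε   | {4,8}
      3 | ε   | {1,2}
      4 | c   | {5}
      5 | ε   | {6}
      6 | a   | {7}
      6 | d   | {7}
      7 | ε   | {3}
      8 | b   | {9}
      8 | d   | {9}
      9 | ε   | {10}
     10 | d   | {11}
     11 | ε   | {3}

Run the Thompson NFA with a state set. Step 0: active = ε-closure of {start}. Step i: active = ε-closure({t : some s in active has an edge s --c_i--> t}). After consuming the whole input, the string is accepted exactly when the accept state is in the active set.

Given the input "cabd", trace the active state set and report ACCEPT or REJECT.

Answer: ACCEPT

Steps:
start: ε-closure({0}) = {0,1,2,4,8}
'c' @ 1: {5,6}
'a' @ 2: {1,2,3,4,7,8}  [accepting]
'b' @ 3: {9,10}
'd' @ 4: {1,2,3,4,8,11}  [accepting]
final: {1,2,3,4,8,11}; accept 1 in set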